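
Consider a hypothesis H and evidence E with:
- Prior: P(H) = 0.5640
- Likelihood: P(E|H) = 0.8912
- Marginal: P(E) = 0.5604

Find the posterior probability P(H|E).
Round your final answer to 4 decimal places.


Using Bayes' theorem:

P(H|E) = P(E|H) × P(H) / P(E)
       = 0.8912 × 0.5640 / 0.5604
       = 0.50263680 / 0.5604
       = 0.8969

The evidence strengthens our belief in H.
Prior: 0.5640 → Posterior: 0.8969


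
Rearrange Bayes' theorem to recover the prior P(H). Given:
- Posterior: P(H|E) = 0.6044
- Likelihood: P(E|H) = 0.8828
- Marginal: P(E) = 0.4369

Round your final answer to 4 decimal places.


From Bayes' theorem: P(H|E) = P(E|H) × P(H) / P(E)

Rearranging for P(H):
P(H) = P(H|E) × P(E) / P(E|H)
     = 0.6044 × 0.4369 / 0.8828
     = 0.26406236 / 0.8828
     = 0.2991


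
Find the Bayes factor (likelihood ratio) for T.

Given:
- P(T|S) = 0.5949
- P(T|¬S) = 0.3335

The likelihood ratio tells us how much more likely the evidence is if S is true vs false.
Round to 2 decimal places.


Likelihood Ratio (LR) = P(T|S) / P(T|¬S)

LR = 0.5949 / 0.3335
   = 1.78

The evidence is 1.78 times more likely if S is true than if S is false.
Because LR exceeds 1, T is evidence for S.


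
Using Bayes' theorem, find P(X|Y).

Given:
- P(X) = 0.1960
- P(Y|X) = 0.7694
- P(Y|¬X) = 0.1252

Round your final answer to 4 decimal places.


Bayes' theorem: P(X|Y) = P(Y|X) × P(X) / P(Y)

Step 1: Calculate P(Y) using law of total probability
P(Y) = P(Y|X)P(X) + P(Y|¬X)P(¬X)
     = 0.7694 × 0.1960 + 0.1252 × 0.8040
     = 0.15080240 + 0.10066080
     = 0.25146320

Step 2: Apply Bayes' theorem
P(X|Y) = P(Y|X) × P(X) / P(Y)
       = 0.15080240 / 0.25146320
       = 0.5997


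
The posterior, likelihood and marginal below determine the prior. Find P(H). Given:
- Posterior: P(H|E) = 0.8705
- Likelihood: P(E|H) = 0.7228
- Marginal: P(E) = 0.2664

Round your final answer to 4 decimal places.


From Bayes' theorem: P(H|E) = P(E|H) × P(H) / P(E)

Rearranging for P(H):
P(H) = P(H|E) × P(E) / P(E|H)
     = 0.8705 × 0.2664 / 0.7228
     = 0.23190120 / 0.7228
     = 0.3208


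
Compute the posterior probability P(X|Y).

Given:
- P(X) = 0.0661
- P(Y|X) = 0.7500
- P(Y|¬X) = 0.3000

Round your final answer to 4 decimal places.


Bayes' theorem: P(X|Y) = P(Y|X) × P(X) / P(Y)

Step 1: Calculate P(Y) using law of total probability
P(Y) = P(Y|X)P(X) + P(Y|¬X)P(¬X)
     = 0.7500 × 0.0661 + 0.3000 × 0.9339
     = 0.04957500 + 0.28017000
     = 0.32974500

Step 2: Apply Bayes' theorem
P(X|Y) = P(Y|X) × P(X) / P(Y)
       = 0.04957500 / 0.32974500
       = 0.1503


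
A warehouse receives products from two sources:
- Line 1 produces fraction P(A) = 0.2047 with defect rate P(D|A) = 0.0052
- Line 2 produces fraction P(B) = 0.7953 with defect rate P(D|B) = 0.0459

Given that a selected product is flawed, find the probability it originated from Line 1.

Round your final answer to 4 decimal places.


Let A = from Line 1, D = flawed

Given:
- P(A) = 0.2047, P(B) = 0.7953
- P(D|A) = 0.0052, P(D|B) = 0.0459

Step 1: Find P(D)
P(D) = P(D|A)P(A) + P(D|B)P(B)
     = 0.0052 × 0.2047 + 0.0459 × 0.7953
     = 0.00106444 + 0.03650427
     = 0.03756871

Step 2: Apply Bayes' theorem
P(A|D) = P(D|A)P(A) / P(D)
       = 0.00106444 / 0.03756871
       = 0.0283


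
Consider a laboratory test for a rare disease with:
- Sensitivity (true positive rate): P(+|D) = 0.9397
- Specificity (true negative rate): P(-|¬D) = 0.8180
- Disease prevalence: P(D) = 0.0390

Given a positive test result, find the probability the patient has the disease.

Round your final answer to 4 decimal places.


Let D = has disease, + = positive test

Given:
- P(D) = 0.0390 (prevalence)
- P(+|D) = 0.9397 (sensitivity)
- P(-|¬D) = 0.8180 (specificity)
- P(+|¬D) = 0.1820 (false positive rate = 1 - specificity)

Step 1: Find P(+)
P(+) = P(+|D)P(D) + P(+|¬D)P(¬D)
     = 0.9397 × 0.0390 + 0.1820 × 0.9610
     = 0.03664830 + 0.17490200
     = 0.21155030

Step 2: Apply Bayes' theorem for P(D|+)
P(D|+) = P(+|D)P(D) / P(+)
       = 0.03664830 / 0.21155030
       = 0.1732


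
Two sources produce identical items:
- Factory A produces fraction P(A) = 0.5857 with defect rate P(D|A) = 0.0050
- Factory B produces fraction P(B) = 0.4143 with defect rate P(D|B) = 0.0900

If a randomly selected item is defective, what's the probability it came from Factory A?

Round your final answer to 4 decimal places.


Let A = from Factory A, D = defective

Given:
- P(A) = 0.5857, P(B) = 0.4143
- P(D|A) = 0.0050, P(D|B) = 0.0900

Step 1: Find P(D)
P(D) = P(D|A)P(A) + P(D|B)P(B)
     = 0.0050 × 0.5857 + 0.0900 × 0.4143
     = 0.00292850 + 0.03728700
     = 0.04021550

Step 2: Apply Bayes' theorem
P(A|D) = P(D|A)P(A) / P(D)
       = 0.00292850 / 0.04021550
       = 0.0728


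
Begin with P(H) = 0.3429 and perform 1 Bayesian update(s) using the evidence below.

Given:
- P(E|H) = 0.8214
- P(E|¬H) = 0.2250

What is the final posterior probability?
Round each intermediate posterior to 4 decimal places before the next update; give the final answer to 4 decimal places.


Sequential Bayesian updating:

Initial prior: P(H) = 0.3429

Update 1:
  P(E) = 0.8214 × 0.3429 + 0.2250 × 0.6571 = 0.28165806 + 0.14784750 = 0.42950556
  P(H|E) = 0.28165806 / 0.42950556 = 0.6558

Final posterior: 0.6558


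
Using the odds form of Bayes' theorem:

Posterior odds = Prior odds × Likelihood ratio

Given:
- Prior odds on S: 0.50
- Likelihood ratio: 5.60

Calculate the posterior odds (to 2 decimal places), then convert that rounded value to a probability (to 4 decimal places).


Step 1: Calculate posterior odds
Posterior odds = Prior odds × LR
               = 0.50 × 5.60
               = 2.80

Step 2: Convert to probability
P(S|E) = Posterior odds / (1 + Posterior odds)
       = 2.80 / (1 + 2.80)
       = 2.80 / 3.80
       = 0.7368

The evidence increased P(S) from 0.3333 to 0.7368.


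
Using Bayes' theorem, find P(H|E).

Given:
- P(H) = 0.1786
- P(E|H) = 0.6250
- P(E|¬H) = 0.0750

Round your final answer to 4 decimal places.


Bayes' theorem: P(H|E) = P(E|H) × P(H) / P(E)

Step 1: Calculate P(E) using law of total probability
P(E) = P(E|H)P(H) + P(E|¬H)P(¬H)
     = 0.6250 × 0.1786 + 0.0750 × 0.8214
     = 0.11162500 + 0.06160500
     = 0.17323000

Step 2: Apply Bayes' theorem
P(H|E) = P(E|H) × P(H) / P(E)
       = 0.11162500 / 0.17323000
       = 0.6444


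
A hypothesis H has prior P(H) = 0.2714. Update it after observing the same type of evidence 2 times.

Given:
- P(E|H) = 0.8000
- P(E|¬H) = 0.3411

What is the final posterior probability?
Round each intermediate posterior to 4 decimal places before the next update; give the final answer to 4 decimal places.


Sequential Bayesian updating:

Initial prior: P(H) = 0.2714

Update 1:
  P(E) = 0.8000 × 0.2714 + 0.3411 × 0.7286 = 0.21712000 + 0.24852546 = 0.46564546
  P(H|E) = 0.21712000 / 0.46564546 = 0.4663

Update 2:
  P(E) = 0.8000 × 0.4663 + 0.3411 × 0.5337 = 0.37304000 + 0.18204507 = 0.55508507
  P(H|E) = 0.37304000 / 0.55508507 = 0.6720

Final posterior: 0.6720


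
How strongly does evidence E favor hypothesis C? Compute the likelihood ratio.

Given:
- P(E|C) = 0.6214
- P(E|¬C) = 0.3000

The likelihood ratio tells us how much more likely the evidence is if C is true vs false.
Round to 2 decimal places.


Likelihood Ratio (LR) = P(E|C) / P(E|¬C)

LR = 0.6214 / 0.3000
   = 2.07

The evidence is 2.07 times more likely if C is true than if C is false.
Because LR exceeds 1, E is evidence for C.


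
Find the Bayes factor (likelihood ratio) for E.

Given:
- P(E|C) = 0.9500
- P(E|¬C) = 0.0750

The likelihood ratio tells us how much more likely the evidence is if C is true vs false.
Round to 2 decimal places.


Likelihood Ratio (LR) = P(E|C) / P(E|¬C)

LR = 0.9500 / 0.0750
   = 12.67

The evidence is 12.67 times more likely if C is true than if C is false.
Since LR > 1, the evidence supports C over ¬C.


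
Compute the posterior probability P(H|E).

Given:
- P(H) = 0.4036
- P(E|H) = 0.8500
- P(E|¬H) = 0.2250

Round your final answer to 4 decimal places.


Bayes' theorem: P(H|E) = P(E|H) × P(H) / P(E)

Step 1: Calculate P(E) using law of total probability
P(E) = P(E|H)P(H) + P(E|¬H)P(¬H)
     = 0.8500 × 0.4036 + 0.2250 × 0.5964
     = 0.34306000 + 0.13419000
     = 0.47725000

Step 2: Apply Bayes' theorem
P(H|E) = P(E|H) × P(H) / P(E)
       = 0.34306000 / 0.47725000
       = 0.7188


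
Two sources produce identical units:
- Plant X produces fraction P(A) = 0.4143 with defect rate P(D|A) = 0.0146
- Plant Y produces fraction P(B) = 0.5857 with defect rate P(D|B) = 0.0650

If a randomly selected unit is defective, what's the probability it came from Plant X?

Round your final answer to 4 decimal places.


Let A = from Plant X, D = defective

Given:
- P(A) = 0.4143, P(B) = 0.5857
- P(D|A) = 0.0146, P(D|B) = 0.0650

Step 1: Find P(D)
P(D) = P(D|A)P(A) + P(D|B)P(B)
     = 0.0146 × 0.4143 + 0.0650 × 0.5857
     = 0.00604878 + 0.03807050
     = 0.04411928

Step 2: Apply Bayes' theorem
P(A|D) = P(D|A)P(A) / P(D)
       = 0.00604878 / 0.04411928
       = 0.1371


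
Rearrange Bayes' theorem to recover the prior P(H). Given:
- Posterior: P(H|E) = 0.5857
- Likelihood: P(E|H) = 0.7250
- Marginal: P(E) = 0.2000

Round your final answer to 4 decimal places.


From Bayes' theorem: P(H|E) = P(E|H) × P(H) / P(E)

Rearranging for P(H):
P(H) = P(H|E) × P(E) / P(E|H)
     = 0.5857 × 0.2000 / 0.7250
     = 0.11714000 / 0.7250
     = 0.1616


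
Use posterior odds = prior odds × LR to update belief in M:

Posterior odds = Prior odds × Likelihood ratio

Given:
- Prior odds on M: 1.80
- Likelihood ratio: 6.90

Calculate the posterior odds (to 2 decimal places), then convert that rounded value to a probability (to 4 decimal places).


Step 1: Calculate posterior odds
Posterior odds = Prior odds × LR
               = 1.80 × 6.90
               = 12.42

Step 2: Convert to probability
P(M|E) = Posterior odds / (1 + Posterior odds)
       = 12.42 / (1 + 12.42)
       = 12.42 / 13.42
       = 0.9255

The evidence increased P(M) from 0.6429 to 0.9255.


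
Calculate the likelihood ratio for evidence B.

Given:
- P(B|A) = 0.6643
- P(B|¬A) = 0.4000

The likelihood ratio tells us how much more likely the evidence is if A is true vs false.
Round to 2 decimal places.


Likelihood Ratio (LR) = P(B|A) / P(B|¬A)

LR = 0.6643 / 0.4000
   = 1.66

The evidence is 1.66 times more likely if A is true than if A is false.
LR > 1, so observing B raises the odds in favor of A.


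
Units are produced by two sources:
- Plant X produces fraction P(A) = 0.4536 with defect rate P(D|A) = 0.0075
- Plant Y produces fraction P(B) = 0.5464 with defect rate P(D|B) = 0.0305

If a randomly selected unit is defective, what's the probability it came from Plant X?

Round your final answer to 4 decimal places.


Let A = from Plant X, D = defective

Given:
- P(A) = 0.4536, P(B) = 0.5464
- P(D|A) = 0.0075, P(D|B) = 0.0305

Step 1: Find P(D)
P(D) = P(D|A)P(A) + P(D|B)P(B)
     = 0.0075 × 0.4536 + 0.0305 × 0.5464
     = 0.00340200 + 0.01666520
     = 0.02006720

Step 2: Apply Bayes' theorem
P(A|D) = P(D|A)P(A) / P(D)
       = 0.00340200 / 0.02006720
       = 0.1695


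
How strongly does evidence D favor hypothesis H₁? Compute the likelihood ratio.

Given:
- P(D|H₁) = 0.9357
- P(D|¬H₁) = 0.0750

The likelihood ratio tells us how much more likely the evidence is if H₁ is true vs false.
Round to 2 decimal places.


Likelihood Ratio (LR) = P(D|H₁) / P(D|¬H₁)

LR = 0.9357 / 0.0750
   = 12.48

The evidence is 12.48 times more likely if H₁ is true than if H₁ is false.
Since LR > 1, the evidence supports H₁ over ¬H₁.


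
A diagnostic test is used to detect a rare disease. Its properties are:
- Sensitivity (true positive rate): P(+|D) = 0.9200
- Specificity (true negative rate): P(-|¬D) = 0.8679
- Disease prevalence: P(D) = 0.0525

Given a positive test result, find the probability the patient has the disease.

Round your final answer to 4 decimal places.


Let D = has disease, + = positive test

Given:
- P(D) = 0.0525 (prevalence)
- P(+|D) = 0.9200 (sensitivity)
- P(-|¬D) = 0.8679 (specificity)
- P(+|¬D) = 0.1321 (false positive rate = 1 - specificity)

Step 1: Find P(+)
P(+) = P(+|D)P(D) + P(+|¬D)P(¬D)
     = 0.9200 × 0.0525 + 0.1321 × 0.9475
     = 0.04830000 + 0.12516475
     = 0.17346475

Step 2: Apply Bayes' theorem for P(D|+)
P(D|+) = P(+|D)P(D) / P(+)
       = 0.04830000 / 0.17346475
       = 0.2784


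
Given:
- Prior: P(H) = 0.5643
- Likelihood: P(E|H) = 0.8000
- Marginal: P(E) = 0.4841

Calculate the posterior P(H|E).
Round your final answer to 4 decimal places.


Using Bayes' theorem:

P(H|E) = P(E|H) × P(H) / P(E)
       = 0.8000 × 0.5643 / 0.4841
       = 0.45144000 / 0.4841
       = 0.9325

The evidence strengthens our belief in H.
Prior: 0.5643 → Posterior: 0.9325


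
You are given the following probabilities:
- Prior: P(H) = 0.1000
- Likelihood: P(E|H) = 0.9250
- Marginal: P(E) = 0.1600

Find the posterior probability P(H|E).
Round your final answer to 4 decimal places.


Using Bayes' theorem:

P(H|E) = P(E|H) × P(H) / P(E)
       = 0.9250 × 0.1000 / 0.1600
       = 0.09250000 / 0.1600
       = 0.5781

The evidence strengthens our belief in H.
Prior: 0.1000 → Posterior: 0.5781


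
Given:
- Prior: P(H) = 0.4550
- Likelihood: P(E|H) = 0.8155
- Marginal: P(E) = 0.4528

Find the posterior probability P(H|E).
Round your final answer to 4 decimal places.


Using Bayes' theorem:

P(H|E) = P(E|H) × P(H) / P(E)
       = 0.8155 × 0.4550 / 0.4528
       = 0.37105250 / 0.4528
       = 0.8195

The evidence strengthens our belief in H.
Prior: 0.4550 → Posterior: 0.8195


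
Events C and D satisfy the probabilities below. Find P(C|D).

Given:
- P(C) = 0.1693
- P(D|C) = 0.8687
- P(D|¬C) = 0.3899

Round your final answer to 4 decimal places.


Bayes' theorem: P(C|D) = P(D|C) × P(C) / P(D)

Step 1: Calculate P(D) using law of total probability
P(D) = P(D|C)P(C) + P(D|¬C)P(¬C)
     = 0.8687 × 0.1693 + 0.3899 × 0.8307
     = 0.14707091 + 0.32388993
     = 0.47096084

Step 2: Apply Bayes' theorem
P(C|D) = P(D|C) × P(C) / P(D)
       = 0.14707091 / 0.47096084
       = 0.3123


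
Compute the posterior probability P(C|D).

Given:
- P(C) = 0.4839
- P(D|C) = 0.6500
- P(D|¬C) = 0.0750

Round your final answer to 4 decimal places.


Bayes' theorem: P(C|D) = P(D|C) × P(C) / P(D)

Step 1: Calculate P(D) using law of total probability
P(D) = P(D|C)P(C) + P(D|¬C)P(¬C)
     = 0.6500 × 0.4839 + 0.0750 × 0.5161
     = 0.31453500 + 0.03870750
     = 0.35324250

Step 2: Apply Bayes' theorem
P(C|D) = P(D|C) × P(C) / P(D)
       = 0.31453500 / 0.35324250
       = 0.8904


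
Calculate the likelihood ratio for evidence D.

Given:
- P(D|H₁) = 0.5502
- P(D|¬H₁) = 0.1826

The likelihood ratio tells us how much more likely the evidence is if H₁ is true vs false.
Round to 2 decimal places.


Likelihood Ratio (LR) = P(D|H₁) / P(D|¬H₁)

LR = 0.5502 / 0.1826
   = 3.01

The evidence is 3.01 times more likely if H₁ is true than if H₁ is false.
LR > 1, so observing D raises the odds in favor of H₁.


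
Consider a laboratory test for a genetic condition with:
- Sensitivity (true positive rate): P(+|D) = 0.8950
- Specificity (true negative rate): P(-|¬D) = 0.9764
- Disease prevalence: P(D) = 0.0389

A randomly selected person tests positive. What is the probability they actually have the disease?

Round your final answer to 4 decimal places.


Let D = has disease, + = positive test

Given:
- P(D) = 0.0389 (prevalence)
- P(+|D) = 0.8950 (sensitivity)
- P(-|¬D) = 0.9764 (specificity)
- P(+|¬D) = 0.0236 (false positive rate = 1 - specificity)

Step 1: Find P(+)
P(+) = P(+|D)P(D) + P(+|¬D)P(¬D)
     = 0.8950 × 0.0389 + 0.0236 × 0.9611
     = 0.03481550 + 0.02268196
     = 0.05749746

Step 2: Apply Bayes' theorem for P(D|+)
P(D|+) = P(+|D)P(D) / P(+)
       = 0.03481550 / 0.05749746
       = 0.6055


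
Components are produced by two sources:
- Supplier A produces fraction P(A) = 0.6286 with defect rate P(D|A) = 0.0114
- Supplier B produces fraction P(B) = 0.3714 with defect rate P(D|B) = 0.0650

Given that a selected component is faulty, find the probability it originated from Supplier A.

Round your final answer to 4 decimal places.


Let A = from Supplier A, D = faulty

Given:
- P(A) = 0.6286, P(B) = 0.3714
- P(D|A) = 0.0114, P(D|B) = 0.0650

Step 1: Find P(D)
P(D) = P(D|A)P(A) + P(D|B)P(B)
     = 0.0114 × 0.6286 + 0.0650 × 0.3714
     = 0.00716604 + 0.02414100
     = 0.03130704

Step 2: Apply Bayes' theorem
P(A|D) = P(D|A)P(A) / P(D)
       = 0.00716604 / 0.03130704
       = 0.2289


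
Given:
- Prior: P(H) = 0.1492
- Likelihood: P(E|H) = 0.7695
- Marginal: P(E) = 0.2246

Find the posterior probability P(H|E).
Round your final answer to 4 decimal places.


Using Bayes' theorem:

P(H|E) = P(E|H) × P(H) / P(E)
       = 0.7695 × 0.1492 / 0.2246
       = 0.11480940 / 0.2246
       = 0.5112

The evidence strengthens our belief in H.
Prior: 0.1492 → Posterior: 0.5112


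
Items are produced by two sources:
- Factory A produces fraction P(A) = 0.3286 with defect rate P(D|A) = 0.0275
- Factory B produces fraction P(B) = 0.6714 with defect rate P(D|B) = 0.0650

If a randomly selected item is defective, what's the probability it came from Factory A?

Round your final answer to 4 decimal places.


Let A = from Factory A, D = defective

Given:
- P(A) = 0.3286, P(B) = 0.6714
- P(D|A) = 0.0275, P(D|B) = 0.0650

Step 1: Find P(D)
P(D) = P(D|A)P(A) + P(D|B)P(B)
     = 0.0275 × 0.3286 + 0.0650 × 0.6714
     = 0.00903650 + 0.04364100
     = 0.05267750

Step 2: Apply Bayes' theorem
P(A|D) = P(D|A)P(A) / P(D)
       = 0.00903650 / 0.05267750
       = 0.1715


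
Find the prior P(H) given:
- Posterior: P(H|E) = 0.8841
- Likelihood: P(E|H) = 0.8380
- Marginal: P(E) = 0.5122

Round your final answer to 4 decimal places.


From Bayes' theorem: P(H|E) = P(E|H) × P(H) / P(E)

Rearranging for P(H):
P(H) = P(H|E) × P(E) / P(E|H)
     = 0.8841 × 0.5122 / 0.8380
     = 0.45283602 / 0.8380
     = 0.5404


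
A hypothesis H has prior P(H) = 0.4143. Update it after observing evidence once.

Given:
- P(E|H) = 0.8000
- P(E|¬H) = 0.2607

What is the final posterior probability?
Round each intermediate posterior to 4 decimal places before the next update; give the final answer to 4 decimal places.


Sequential Bayesian updating:

Initial prior: P(H) = 0.4143

Update 1:
  P(E) = 0.8000 × 0.4143 + 0.2607 × 0.5857 = 0.33144000 + 0.15269199 = 0.48413199
  P(H|E) = 0.33144000 / 0.48413199 = 0.6846

Final posterior: 0.6846


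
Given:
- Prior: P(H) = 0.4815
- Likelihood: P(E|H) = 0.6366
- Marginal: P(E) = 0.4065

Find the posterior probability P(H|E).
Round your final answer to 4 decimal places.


Using Bayes' theorem:

P(H|E) = P(E|H) × P(H) / P(E)
       = 0.6366 × 0.4815 / 0.4065
       = 0.30652290 / 0.4065
       = 0.7541

The evidence strengthens our belief in H.
Prior: 0.4815 → Posterior: 0.7541


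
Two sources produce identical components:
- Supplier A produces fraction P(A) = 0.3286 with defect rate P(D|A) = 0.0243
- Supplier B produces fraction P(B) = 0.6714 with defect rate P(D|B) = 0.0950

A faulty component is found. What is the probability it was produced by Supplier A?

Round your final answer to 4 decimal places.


Let A = from Supplier A, D = faulty

Given:
- P(A) = 0.3286, P(B) = 0.6714
- P(D|A) = 0.0243, P(D|B) = 0.0950

Step 1: Find P(D)
P(D) = P(D|A)P(A) + P(D|B)P(B)
     = 0.0243 × 0.3286 + 0.0950 × 0.6714
     = 0.00798498 + 0.06378300
     = 0.07176798

Step 2: Apply Bayes' theorem
P(A|D) = P(D|A)P(A) / P(D)
       = 0.00798498 / 0.07176798
       = 0.1113


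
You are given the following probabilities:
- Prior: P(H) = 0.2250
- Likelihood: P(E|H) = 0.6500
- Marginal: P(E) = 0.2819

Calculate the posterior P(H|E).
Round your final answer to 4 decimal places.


Using Bayes' theorem:

P(H|E) = P(E|H) × P(H) / P(E)
       = 0.6500 × 0.2250 / 0.2819
       = 0.14625000 / 0.2819
       = 0.5188

The evidence strengthens our belief in H.
Prior: 0.2250 → Posterior: 0.5188


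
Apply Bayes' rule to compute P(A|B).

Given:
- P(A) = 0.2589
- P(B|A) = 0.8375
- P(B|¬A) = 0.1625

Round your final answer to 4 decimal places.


Bayes' theorem: P(A|B) = P(B|A) × P(A) / P(B)

Step 1: Calculate P(B) using law of total probability
P(B) = P(B|A)P(A) + P(B|¬A)P(¬A)
     = 0.8375 × 0.2589 + 0.1625 × 0.7411
     = 0.21682875 + 0.12042875
     = 0.33725750

Step 2: Apply Bayes' theorem
P(A|B) = P(B|A) × P(A) / P(B)
       = 0.21682875 / 0.33725750
       = 0.6429


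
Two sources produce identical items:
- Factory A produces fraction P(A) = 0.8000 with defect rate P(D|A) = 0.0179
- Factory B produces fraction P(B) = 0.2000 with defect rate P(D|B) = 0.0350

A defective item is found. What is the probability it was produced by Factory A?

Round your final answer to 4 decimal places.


Let A = from Factory A, D = defective

Given:
- P(A) = 0.8000, P(B) = 0.2000
- P(D|A) = 0.0179, P(D|B) = 0.0350

Step 1: Find P(D)
P(D) = P(D|A)P(A) + P(D|B)P(B)
     = 0.0179 × 0.8000 + 0.0350 × 0.2000
     = 0.01432000 + 0.00700000
     = 0.02132000

Step 2: Apply Bayes' theorem
P(A|D) = P(D|A)P(A) / P(D)
       = 0.01432000 / 0.02132000
       = 0.6717


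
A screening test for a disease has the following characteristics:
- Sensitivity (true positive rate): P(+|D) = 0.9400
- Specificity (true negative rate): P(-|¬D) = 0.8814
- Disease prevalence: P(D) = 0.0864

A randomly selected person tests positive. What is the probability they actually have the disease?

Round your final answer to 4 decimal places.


Let D = has disease, + = positive test

Given:
- P(D) = 0.0864 (prevalence)
- P(+|D) = 0.9400 (sensitivity)
- P(-|¬D) = 0.8814 (specificity)
- P(+|¬D) = 0.1186 (false positive rate = 1 - specificity)

Step 1: Find P(+)
P(+) = P(+|D)P(D) + P(+|¬D)P(¬D)
     = 0.9400 × 0.0864 + 0.1186 × 0.9136
     = 0.08121600 + 0.10835296
     = 0.18956896

Step 2: Apply Bayes' theorem for P(D|+)
P(D|+) = P(+|D)P(D) / P(+)
       = 0.08121600 / 0.18956896
       = 0.4284


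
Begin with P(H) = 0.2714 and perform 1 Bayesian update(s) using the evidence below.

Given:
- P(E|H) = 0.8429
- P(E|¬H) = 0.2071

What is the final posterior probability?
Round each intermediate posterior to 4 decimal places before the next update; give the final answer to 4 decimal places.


Sequential Bayesian updating:

Initial prior: P(H) = 0.2714

Update 1:
  P(E) = 0.8429 × 0.2714 + 0.2071 × 0.7286 = 0.22876306 + 0.15089306 = 0.37965612
  P(H|E) = 0.22876306 / 0.37965612 = 0.6026

Final posterior: 0.6026


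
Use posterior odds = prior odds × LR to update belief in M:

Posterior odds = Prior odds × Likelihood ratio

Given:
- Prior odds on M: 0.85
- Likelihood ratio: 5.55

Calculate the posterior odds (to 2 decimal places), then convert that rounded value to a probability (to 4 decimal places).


Step 1: Calculate posterior odds
Posterior odds = Prior odds × LR
               = 0.85 × 5.55
               = 4.72

Step 2: Convert to probability
P(M|E) = Posterior odds / (1 + Posterior odds)
       = 4.72 / (1 + 4.72)
       = 4.72 / 5.72
       = 0.8252

The evidence increased P(M) from 0.4595 to 0.8252.


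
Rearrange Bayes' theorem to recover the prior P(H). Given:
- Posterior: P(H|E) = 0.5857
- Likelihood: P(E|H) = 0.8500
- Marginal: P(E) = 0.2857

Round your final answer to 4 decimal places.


From Bayes' theorem: P(H|E) = P(E|H) × P(H) / P(E)

Rearranging for P(H):
P(H) = P(H|E) × P(E) / P(E|H)
     = 0.5857 × 0.2857 / 0.8500
     = 0.16733449 / 0.8500
     = 0.1969


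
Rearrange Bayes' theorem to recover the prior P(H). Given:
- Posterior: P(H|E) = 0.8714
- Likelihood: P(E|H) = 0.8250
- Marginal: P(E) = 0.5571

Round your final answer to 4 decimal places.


From Bayes' theorem: P(H|E) = P(E|H) × P(H) / P(E)

Rearranging for P(H):
P(H) = P(H|E) × P(E) / P(E|H)
     = 0.8714 × 0.5571 / 0.8250
     = 0.48545694 / 0.8250
     = 0.5884


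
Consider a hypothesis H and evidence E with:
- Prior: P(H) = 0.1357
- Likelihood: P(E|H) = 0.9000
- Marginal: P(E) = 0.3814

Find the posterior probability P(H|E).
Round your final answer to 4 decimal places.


Using Bayes' theorem:

P(H|E) = P(E|H) × P(H) / P(E)
       = 0.9000 × 0.1357 / 0.3814
       = 0.12213000 / 0.3814
       = 0.3202

The evidence strengthens our belief in H.
Prior: 0.1357 → Posterior: 0.3202


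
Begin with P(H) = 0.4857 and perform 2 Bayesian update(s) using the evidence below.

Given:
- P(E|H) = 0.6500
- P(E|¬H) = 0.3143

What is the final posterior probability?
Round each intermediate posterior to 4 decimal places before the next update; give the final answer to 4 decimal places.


Sequential Bayesian updating:

Initial prior: P(H) = 0.4857

Update 1:
  P(E) = 0.6500 × 0.4857 + 0.3143 × 0.5143 = 0.31570500 + 0.16164449 = 0.47734949
  P(H|E) = 0.31570500 / 0.47734949 = 0.6614

Update 2:
  P(E) = 0.6500 × 0.6614 + 0.3143 × 0.3386 = 0.42991000 + 0.10642198 = 0.53633198
  P(H|E) = 0.42991000 / 0.53633198 = 0.8016

Final posterior: 0.8016


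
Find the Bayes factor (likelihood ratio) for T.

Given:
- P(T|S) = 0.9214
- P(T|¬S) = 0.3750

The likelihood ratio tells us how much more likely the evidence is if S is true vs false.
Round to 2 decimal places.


Likelihood Ratio (LR) = P(T|S) / P(T|¬S)

LR = 0.9214 / 0.3750
   = 2.46

The evidence is 2.46 times more likely if S is true than if S is false.
Because LR exceeds 1, T is evidence for S.


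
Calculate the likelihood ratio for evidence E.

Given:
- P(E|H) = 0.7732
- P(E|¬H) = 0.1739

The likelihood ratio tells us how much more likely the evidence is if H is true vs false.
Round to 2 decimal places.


Likelihood Ratio (LR) = P(E|H) / P(E|¬H)

LR = 0.7732 / 0.1739
   = 4.45

The evidence is 4.45 times more likely if H is true than if H is false.
Because LR exceeds 1, E is evidence for H.


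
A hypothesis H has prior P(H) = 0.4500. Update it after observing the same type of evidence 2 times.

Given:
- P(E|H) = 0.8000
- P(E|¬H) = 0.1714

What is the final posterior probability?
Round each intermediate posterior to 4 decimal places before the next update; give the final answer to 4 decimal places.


Sequential Bayesian updating:

Initial prior: P(H) = 0.4500

Update 1:
  P(E) = 0.8000 × 0.4500 + 0.1714 × 0.5500 = 0.36000000 + 0.09427000 = 0.45427000
  P(H|E) = 0.36000000 / 0.45427000 = 0.7925

Update 2:
  P(E) = 0.8000 × 0.7925 + 0.1714 × 0.2075 = 0.63400000 + 0.03556550 = 0.66956550
  P(H|E) = 0.63400000 / 0.66956550 = 0.9469

Final posterior: 0.9469


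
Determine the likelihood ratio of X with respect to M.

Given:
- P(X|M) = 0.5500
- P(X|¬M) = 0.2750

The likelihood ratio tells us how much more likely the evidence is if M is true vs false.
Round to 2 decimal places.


Likelihood Ratio (LR) = P(X|M) / P(X|¬M)

LR = 0.5500 / 0.2750
   = 2.00

The evidence is 2.00 times more likely if M is true than if M is false.
LR > 1, so observing X raises the odds in favor of M.


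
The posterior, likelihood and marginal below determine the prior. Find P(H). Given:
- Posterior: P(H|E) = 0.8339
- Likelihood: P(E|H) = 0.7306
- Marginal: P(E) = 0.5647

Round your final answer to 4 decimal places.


From Bayes' theorem: P(H|E) = P(E|H) × P(H) / P(E)

Rearranging for P(H):
P(H) = P(H|E) × P(E) / P(E|H)
     = 0.8339 × 0.5647 / 0.7306
     = 0.47090333 / 0.7306
     = 0.6445


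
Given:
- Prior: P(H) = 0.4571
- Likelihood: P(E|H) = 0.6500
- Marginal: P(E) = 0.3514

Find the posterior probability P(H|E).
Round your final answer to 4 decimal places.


Using Bayes' theorem:

P(H|E) = P(E|H) × P(H) / P(E)
       = 0.6500 × 0.4571 / 0.3514
       = 0.29711500 / 0.3514
       = 0.8455

The evidence strengthens our belief in H.
Prior: 0.4571 → Posterior: 0.8455


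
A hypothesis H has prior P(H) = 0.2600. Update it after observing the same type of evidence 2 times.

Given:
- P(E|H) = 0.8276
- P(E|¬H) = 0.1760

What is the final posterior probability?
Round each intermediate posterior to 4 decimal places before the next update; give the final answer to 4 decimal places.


Sequential Bayesian updating:

Initial prior: P(H) = 0.2600

Update 1:
  P(E) = 0.8276 × 0.2600 + 0.1760 × 0.7400 = 0.21517600 + 0.13024000 = 0.34541600
  P(H|E) = 0.21517600 / 0.34541600 = 0.6229

Update 2:
  P(E) = 0.8276 × 0.6229 + 0.1760 × 0.3771 = 0.51551204 + 0.06636960 = 0.58188164
  P(H|E) = 0.51551204 / 0.58188164 = 0.8859

Final posterior: 0.8859


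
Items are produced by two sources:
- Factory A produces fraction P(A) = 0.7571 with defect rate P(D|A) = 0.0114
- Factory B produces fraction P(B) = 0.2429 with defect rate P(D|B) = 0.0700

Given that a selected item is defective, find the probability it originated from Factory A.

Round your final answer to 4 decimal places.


Let A = from Factory A, D = defective

Given:
- P(A) = 0.7571, P(B) = 0.2429
- P(D|A) = 0.0114, P(D|B) = 0.0700

Step 1: Find P(D)
P(D) = P(D|A)P(A) + P(D|B)P(B)
     = 0.0114 × 0.7571 + 0.0700 × 0.2429
     = 0.00863094 + 0.01700300
     = 0.02563394

Step 2: Apply Bayes' theorem
P(A|D) = P(D|A)P(A) / P(D)
       = 0.00863094 / 0.02563394
       = 0.3367


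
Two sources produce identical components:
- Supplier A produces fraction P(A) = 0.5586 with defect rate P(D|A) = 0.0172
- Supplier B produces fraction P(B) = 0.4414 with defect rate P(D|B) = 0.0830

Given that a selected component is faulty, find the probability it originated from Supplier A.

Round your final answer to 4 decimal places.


Let A = from Supplier A, D = faulty

Given:
- P(A) = 0.5586, P(B) = 0.4414
- P(D|A) = 0.0172, P(D|B) = 0.0830

Step 1: Find P(D)
P(D) = P(D|A)P(A) + P(D|B)P(B)
     = 0.0172 × 0.5586 + 0.0830 × 0.4414
     = 0.00960792 + 0.03663620
     = 0.04624412

Step 2: Apply Bayes' theorem
P(A|D) = P(D|A)P(A) / P(D)
       = 0.00960792 / 0.04624412
       = 0.2078


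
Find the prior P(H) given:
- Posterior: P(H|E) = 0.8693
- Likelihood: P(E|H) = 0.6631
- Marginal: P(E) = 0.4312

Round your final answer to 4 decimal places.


From Bayes' theorem: P(H|E) = P(E|H) × P(H) / P(E)

Rearranging for P(H):
P(H) = P(H|E) × P(E) / P(E|H)
     = 0.8693 × 0.4312 / 0.6631
     = 0.37484216 / 0.6631
     = 0.5653


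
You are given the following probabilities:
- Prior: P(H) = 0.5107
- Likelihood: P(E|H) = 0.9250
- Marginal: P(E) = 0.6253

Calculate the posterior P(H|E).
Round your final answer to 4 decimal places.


Using Bayes' theorem:

P(H|E) = P(E|H) × P(H) / P(E)
       = 0.9250 × 0.5107 / 0.6253
       = 0.47239750 / 0.6253
       = 0.7555

The evidence strengthens our belief in H.
Prior: 0.5107 → Posterior: 0.7555


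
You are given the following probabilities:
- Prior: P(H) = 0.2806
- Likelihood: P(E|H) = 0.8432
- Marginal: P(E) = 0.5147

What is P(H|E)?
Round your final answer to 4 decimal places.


Using Bayes' theorem:

P(H|E) = P(E|H) × P(H) / P(E)
       = 0.8432 × 0.2806 / 0.5147
       = 0.23660192 / 0.5147
       = 0.4597

The evidence strengthens our belief in H.
Prior: 0.2806 → Posterior: 0.4597


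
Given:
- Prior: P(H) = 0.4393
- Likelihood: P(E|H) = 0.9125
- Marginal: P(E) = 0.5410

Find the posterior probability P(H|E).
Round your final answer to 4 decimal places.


Using Bayes' theorem:

P(H|E) = P(E|H) × P(H) / P(E)
       = 0.9125 × 0.4393 / 0.5410
       = 0.40086125 / 0.5410
       = 0.7410

The evidence strengthens our belief in H.
Prior: 0.4393 → Posterior: 0.7410


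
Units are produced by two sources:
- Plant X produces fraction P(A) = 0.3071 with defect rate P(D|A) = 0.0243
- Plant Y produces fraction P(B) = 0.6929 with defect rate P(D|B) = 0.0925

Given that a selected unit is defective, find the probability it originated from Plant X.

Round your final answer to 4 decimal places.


Let A = from Plant X, D = defective

Given:
- P(A) = 0.3071, P(B) = 0.6929
- P(D|A) = 0.0243, P(D|B) = 0.0925

Step 1: Find P(D)
P(D) = P(D|A)P(A) + P(D|B)P(B)
     = 0.0243 × 0.3071 + 0.0925 × 0.6929
     = 0.00746253 + 0.06409325
     = 0.07155578

Step 2: Apply Bayes' theorem
P(A|D) = P(D|A)P(A) / P(D)
       = 0.00746253 / 0.07155578
       = 0.1043


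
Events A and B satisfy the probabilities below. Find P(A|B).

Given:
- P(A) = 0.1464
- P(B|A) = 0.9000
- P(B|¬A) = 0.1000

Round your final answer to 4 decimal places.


Bayes' theorem: P(A|B) = P(B|A) × P(A) / P(B)

Step 1: Calculate P(B) using law of total probability
P(B) = P(B|A)P(A) + P(B|¬A)P(¬A)
     = 0.9000 × 0.1464 + 0.1000 × 0.8536
     = 0.13176000 + 0.08536000
     = 0.21712000

Step 2: Apply Bayes' theorem
P(A|B) = P(B|A) × P(A) / P(B)
       = 0.13176000 / 0.21712000
       = 0.6069


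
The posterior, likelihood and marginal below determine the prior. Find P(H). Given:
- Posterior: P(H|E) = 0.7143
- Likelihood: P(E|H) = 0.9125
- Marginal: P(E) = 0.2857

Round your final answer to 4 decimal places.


From Bayes' theorem: P(H|E) = P(E|H) × P(H) / P(E)

Rearranging for P(H):
P(H) = P(H|E) × P(E) / P(E|H)
     = 0.7143 × 0.2857 / 0.9125
     = 0.20407551 / 0.9125
     = 0.2236


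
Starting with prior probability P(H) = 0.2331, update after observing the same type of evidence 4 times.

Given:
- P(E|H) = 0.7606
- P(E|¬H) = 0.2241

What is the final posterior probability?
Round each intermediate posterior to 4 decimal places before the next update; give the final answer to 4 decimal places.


Sequential Bayesian updating:

Initial prior: P(H) = 0.2331

Update 1:
  P(E) = 0.7606 × 0.2331 + 0.2241 × 0.7669 = 0.17729586 + 0.17186229 = 0.34915815
  P(H|E) = 0.17729586 / 0.34915815 = 0.5078

Update 2:
  P(E) = 0.7606 × 0.5078 + 0.2241 × 0.4922 = 0.38623268 + 0.11030202 = 0.49653470
  P(H|E) = 0.38623268 / 0.49653470 = 0.7779

Update 3:
  P(E) = 0.7606 × 0.7779 + 0.2241 × 0.2221 = 0.59167074 + 0.04977261 = 0.64144335
  P(H|E) = 0.59167074 / 0.64144335 = 0.9224

Update 4:
  P(E) = 0.7606 × 0.9224 + 0.2241 × 0.0776 = 0.70157744 + 0.01739016 = 0.71896760
  P(H|E) = 0.70157744 / 0.71896760 = 0.9758

Final posterior: 0.9758


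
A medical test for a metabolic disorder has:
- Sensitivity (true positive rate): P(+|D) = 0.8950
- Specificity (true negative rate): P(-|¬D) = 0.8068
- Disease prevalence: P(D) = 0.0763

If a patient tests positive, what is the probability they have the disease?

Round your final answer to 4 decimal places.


Let D = has disease, + = positive test

Given:
- P(D) = 0.0763 (prevalence)
- P(+|D) = 0.8950 (sensitivity)
- P(-|¬D) = 0.8068 (specificity)
- P(+|¬D) = 0.1932 (false positive rate = 1 - specificity)

Step 1: Find P(+)
P(+) = P(+|D)P(D) + P(+|¬D)P(¬D)
     = 0.8950 × 0.0763 + 0.1932 × 0.9237
     = 0.06828850 + 0.17845884
     = 0.24674734

Step 2: Apply Bayes' theorem for P(D|+)
P(D|+) = P(+|D)P(D) / P(+)
       = 0.06828850 / 0.24674734
       = 0.2768


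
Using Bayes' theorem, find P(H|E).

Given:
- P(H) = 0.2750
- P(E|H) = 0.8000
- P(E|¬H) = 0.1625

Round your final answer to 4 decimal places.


Bayes' theorem: P(H|E) = P(E|H) × P(H) / P(E)

Step 1: Calculate P(E) using law of total probability
P(E) = P(E|H)P(H) + P(E|¬H)P(¬H)
     = 0.8000 × 0.2750 + 0.1625 × 0.7250
     = 0.22000000 + 0.11781250
     = 0.33781250

Step 2: Apply Bayes' theorem
P(H|E) = P(E|H) × P(H) / P(E)
       = 0.22000000 / 0.33781250
       = 0.6512


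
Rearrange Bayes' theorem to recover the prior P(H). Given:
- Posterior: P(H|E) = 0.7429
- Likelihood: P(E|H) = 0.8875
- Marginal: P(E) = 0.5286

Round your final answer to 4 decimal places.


From Bayes' theorem: P(H|E) = P(E|H) × P(H) / P(E)

Rearranging for P(H):
P(H) = P(H|E) × P(E) / P(E|H)
     = 0.7429 × 0.5286 / 0.8875
     = 0.39269694 / 0.8875
     = 0.4425


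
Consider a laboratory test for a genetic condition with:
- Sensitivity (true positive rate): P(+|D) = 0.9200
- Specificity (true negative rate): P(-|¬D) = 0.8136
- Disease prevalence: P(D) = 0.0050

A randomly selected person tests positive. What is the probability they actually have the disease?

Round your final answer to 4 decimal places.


Let D = has disease, + = positive test

Given:
- P(D) = 0.0050 (prevalence)
- P(+|D) = 0.9200 (sensitivity)
- P(-|¬D) = 0.8136 (specificity)
- P(+|¬D) = 0.1864 (false positive rate = 1 - specificity)

Step 1: Find P(+)
P(+) = P(+|D)P(D) + P(+|¬D)P(¬D)
     = 0.9200 × 0.0050 + 0.1864 × 0.9950
     = 0.00460000 + 0.18546800
     = 0.19006800

Step 2: Apply Bayes' theorem for P(D|+)
P(D|+) = P(+|D)P(D) / P(+)
       = 0.00460000 / 0.19006800
       = 0.0242


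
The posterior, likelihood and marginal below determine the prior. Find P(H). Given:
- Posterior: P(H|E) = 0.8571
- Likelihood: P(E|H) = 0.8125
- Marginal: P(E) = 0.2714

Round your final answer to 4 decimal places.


From Bayes' theorem: P(H|E) = P(E|H) × P(H) / P(E)

Rearranging for P(H):
P(H) = P(H|E) × P(E) / P(E|H)
     = 0.8571 × 0.2714 / 0.8125
     = 0.23261694 / 0.8125
     = 0.2863


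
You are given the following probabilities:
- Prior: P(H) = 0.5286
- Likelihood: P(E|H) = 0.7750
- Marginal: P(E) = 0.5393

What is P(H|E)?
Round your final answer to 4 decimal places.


Using Bayes' theorem:

P(H|E) = P(E|H) × P(H) / P(E)
       = 0.7750 × 0.5286 / 0.5393
       = 0.40966500 / 0.5393
       = 0.7596

The evidence strengthens our belief in H.
Prior: 0.5286 → Posterior: 0.7596


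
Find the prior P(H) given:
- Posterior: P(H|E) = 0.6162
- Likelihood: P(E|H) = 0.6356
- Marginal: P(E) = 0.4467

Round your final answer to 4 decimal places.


From Bayes' theorem: P(H|E) = P(E|H) × P(H) / P(E)

Rearranging for P(H):
P(H) = P(H|E) × P(E) / P(E|H)
     = 0.6162 × 0.4467 / 0.6356
     = 0.27525654 / 0.6356
     = 0.4331


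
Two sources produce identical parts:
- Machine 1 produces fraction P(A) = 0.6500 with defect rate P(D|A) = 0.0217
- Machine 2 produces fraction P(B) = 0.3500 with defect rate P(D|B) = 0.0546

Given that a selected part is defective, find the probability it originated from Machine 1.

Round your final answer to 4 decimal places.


Let A = from Machine 1, D = defective

Given:
- P(A) = 0.6500, P(B) = 0.3500
- P(D|A) = 0.0217, P(D|B) = 0.0546

Step 1: Find P(D)
P(D) = P(D|A)P(A) + P(D|B)P(B)
     = 0.0217 × 0.6500 + 0.0546 × 0.3500
     = 0.01410500 + 0.01911000
     = 0.03321500

Step 2: Apply Bayes' theorem
P(A|D) = P(D|A)P(A) / P(D)
       = 0.01410500 / 0.03321500
       = 0.4247


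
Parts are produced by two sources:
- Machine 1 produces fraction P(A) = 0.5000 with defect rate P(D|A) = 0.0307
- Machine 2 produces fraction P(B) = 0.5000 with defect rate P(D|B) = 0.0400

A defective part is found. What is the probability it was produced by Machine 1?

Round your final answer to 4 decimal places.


Let A = from Machine 1, D = defective

Given:
- P(A) = 0.5000, P(B) = 0.5000
- P(D|A) = 0.0307, P(D|B) = 0.0400

Step 1: Find P(D)
P(D) = P(D|A)P(A) + P(D|B)P(B)
     = 0.0307 × 0.5000 + 0.0400 × 0.5000
     = 0.01535000 + 0.02000000
     = 0.03535000

Step 2: Apply Bayes' theorem
P(A|D) = P(D|A)P(A) / P(D)
       = 0.01535000 / 0.03535000
       = 0.4342


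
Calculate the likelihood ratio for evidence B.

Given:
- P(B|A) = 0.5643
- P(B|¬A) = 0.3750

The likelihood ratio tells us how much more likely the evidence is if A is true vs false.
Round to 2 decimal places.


Likelihood Ratio (LR) = P(B|A) / P(B|¬A)

LR = 0.5643 / 0.3750
   = 1.50

The evidence is 1.50 times more likely if A is true than if A is false.
Since LR > 1, the evidence supports A over ¬A.


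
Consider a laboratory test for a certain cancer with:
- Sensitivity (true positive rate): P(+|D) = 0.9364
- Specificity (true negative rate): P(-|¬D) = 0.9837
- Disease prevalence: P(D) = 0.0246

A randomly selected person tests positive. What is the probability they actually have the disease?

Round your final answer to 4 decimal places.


Let D = has disease, + = positive test

Given:
- P(D) = 0.0246 (prevalence)
- P(+|D) = 0.9364 (sensitivity)
- P(-|¬D) = 0.9837 (specificity)
- P(+|¬D) = 0.0163 (false positive rate = 1 - specificity)

Step 1: Find P(+)
P(+) = P(+|D)P(D) + P(+|¬D)P(¬D)
     = 0.9364 × 0.0246 + 0.0163 × 0.9754
     = 0.02303544 + 0.01589902
     = 0.03893446

Step 2: Apply Bayes' theorem for P(D|+)
P(D|+) = P(+|D)P(D) / P(+)
       = 0.02303544 / 0.03893446
       = 0.5916
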